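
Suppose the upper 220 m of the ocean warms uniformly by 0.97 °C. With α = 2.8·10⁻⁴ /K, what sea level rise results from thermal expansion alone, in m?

Δh = αΔT·H = 2.8×10⁻⁴ × 0.97 × 220 = 0.059752 m

Δh ≈ 0.0598 m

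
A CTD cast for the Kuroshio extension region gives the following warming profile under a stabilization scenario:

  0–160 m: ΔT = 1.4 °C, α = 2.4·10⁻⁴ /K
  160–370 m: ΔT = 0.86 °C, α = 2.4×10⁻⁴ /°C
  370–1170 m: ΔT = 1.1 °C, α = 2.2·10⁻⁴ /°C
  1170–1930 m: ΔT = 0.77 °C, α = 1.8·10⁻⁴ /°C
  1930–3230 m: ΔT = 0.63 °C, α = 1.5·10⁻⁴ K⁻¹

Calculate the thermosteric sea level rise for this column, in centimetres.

Layer 1: 1.4 × 160 × 2.4×10⁻⁴ = 0.05376 m
160–370 m: 210 × 2.4×10⁻⁴ × 0.86 = 0.043344 m
Layer 3: 2.2×10⁻⁴ × 1.1 × 800 = 0.19360 m
Layer 4: 0.77 × 760 × 1.8×10⁻⁴ = 0.105336 m
0.63 × 1.5×10⁻⁴ × 1300 = 0.12285 m
Δh = 0.05376 + 0.043344 + 0.19360 + 0.105336 + 0.12285 = 0.51889 m

Δh = 52 cm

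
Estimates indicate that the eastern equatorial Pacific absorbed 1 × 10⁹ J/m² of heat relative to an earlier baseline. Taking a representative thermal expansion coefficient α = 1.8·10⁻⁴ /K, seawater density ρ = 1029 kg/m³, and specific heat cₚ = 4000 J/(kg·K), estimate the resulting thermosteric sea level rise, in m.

Δh ≈ 0.0437 m

Δh = αQ/(ρcₚ) = 1.8×10⁻⁴ × 1×10⁹ / (1029 × 4000) ≈ 0.043732 m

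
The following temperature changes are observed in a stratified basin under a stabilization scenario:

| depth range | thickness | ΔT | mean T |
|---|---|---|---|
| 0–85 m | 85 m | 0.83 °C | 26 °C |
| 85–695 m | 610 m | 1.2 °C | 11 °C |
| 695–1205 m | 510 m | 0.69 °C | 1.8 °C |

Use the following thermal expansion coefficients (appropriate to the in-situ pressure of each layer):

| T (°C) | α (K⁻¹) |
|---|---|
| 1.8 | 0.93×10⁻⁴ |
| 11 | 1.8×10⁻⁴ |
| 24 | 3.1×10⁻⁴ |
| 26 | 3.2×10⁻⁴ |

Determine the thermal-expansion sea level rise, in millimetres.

Δh ≈ 190 mm

Layer 1 at 26 °C → α = 3.2×10⁻⁴ K⁻¹
Layer 2 at 11 °C → α = 1.8×10⁻⁴ K⁻¹
Layer 3 at 1.8 °C → α = 0.93×10⁻⁴ K⁻¹
0.83 × 85 × 3.2×10⁻⁴ = 0.022576 m
610 × 1.8×10⁻⁴ × 1.2 = 0.13176 m
0.93×10⁻⁴ × 0.69 × 510 = 0.0327267 m
Δh = 0.022576 + 0.13176 + 0.0327267 = 0.1870627 m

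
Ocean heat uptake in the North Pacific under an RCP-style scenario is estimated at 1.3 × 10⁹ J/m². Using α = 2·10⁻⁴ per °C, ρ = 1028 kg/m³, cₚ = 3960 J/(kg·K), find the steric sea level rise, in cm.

Δh ≈ 6.39 cm

Δh = αQ/(ρcₚ) = 2×10⁻⁴ × 1.3×10⁹ / (1028 × 3960) ≈ 0.063868 m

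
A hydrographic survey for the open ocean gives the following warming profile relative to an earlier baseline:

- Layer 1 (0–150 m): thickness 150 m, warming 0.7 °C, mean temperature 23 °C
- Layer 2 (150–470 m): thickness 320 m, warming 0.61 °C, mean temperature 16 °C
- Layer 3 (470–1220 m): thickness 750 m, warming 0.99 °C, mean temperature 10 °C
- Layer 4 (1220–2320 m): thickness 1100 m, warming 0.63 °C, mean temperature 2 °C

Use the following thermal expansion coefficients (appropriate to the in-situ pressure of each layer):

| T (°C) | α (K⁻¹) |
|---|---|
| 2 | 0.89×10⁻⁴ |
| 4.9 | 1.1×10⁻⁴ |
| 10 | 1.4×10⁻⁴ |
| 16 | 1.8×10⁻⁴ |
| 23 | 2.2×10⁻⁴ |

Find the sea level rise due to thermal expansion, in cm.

Layer 1 at 23 °C → α = 2.2×10⁻⁴ K⁻¹
Layer 2 at 16 °C → α = 1.8×10⁻⁴ K⁻¹
Layer 3 at 10 °C → α = 1.4×10⁻⁴ K⁻¹
Layer 4 at 2 °C → α = 0.89×10⁻⁴ K⁻¹
0.7 × 150 × 2.2×10⁻⁴ = 0.02310 m
150–470 m: 320 × 0.61 × 1.8×10⁻⁴ = 0.035136 m
Layer 3: 0.99 × 750 × 1.4×10⁻⁴ = 0.10395 m
1220–2320 m: 0.89×10⁻⁴ × 0.63 × 1100 = 0.061677 m
Δh = 0.02310 + 0.035136 + 0.10395 + 0.061677 = 0.223863 m

22 cm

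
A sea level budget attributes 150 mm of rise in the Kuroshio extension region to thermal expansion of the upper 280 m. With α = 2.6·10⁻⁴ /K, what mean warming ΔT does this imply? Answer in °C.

ΔT = Δh/(αH) = 0.15 / (2.6×10⁻⁴ × 280) ≈ 2.060 °C

2.1 °C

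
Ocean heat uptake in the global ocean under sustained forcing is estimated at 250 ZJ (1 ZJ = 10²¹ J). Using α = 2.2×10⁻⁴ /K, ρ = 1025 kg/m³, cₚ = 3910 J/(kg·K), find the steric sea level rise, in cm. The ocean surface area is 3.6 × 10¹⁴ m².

3.8 cm

Per unit area: Q = 250×10²¹ / (3.6×10¹⁴) ≈ 6.944×10⁸ J/m²
Δh = αQ/(ρcₚ) = 2.2×10⁻⁴ × 6.944×10⁸ / (1025 × 3910) ≈ 0.038118 m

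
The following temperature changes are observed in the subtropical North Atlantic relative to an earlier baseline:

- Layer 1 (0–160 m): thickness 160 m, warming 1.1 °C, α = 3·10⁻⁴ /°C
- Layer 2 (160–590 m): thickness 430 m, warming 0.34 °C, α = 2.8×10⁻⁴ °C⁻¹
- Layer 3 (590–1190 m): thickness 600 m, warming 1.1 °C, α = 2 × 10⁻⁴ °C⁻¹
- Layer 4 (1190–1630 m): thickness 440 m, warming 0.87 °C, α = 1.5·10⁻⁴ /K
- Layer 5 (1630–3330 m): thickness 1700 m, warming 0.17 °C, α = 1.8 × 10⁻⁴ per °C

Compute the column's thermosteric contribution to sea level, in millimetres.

340 mm of thermosteric rise

Layer 1: 3×10⁻⁴ × 160 × 1.1 = 0.05280 m
430 × 2.8×10⁻⁴ × 0.34 = 0.040936 m
590–1190 m: 1.1 × 2×10⁻⁴ × 600 = 0.13200 m
440 × 0.87 × 1.5×10⁻⁴ = 0.05742 m
1630–3330 m: 1.8×10⁻⁴ × 1700 × 0.17 = 0.05202 m
Δh = 0.05280 + 0.040936 + 0.13200 + 0.05742 + 0.05202 = 0.335176 m ≈ 340 mm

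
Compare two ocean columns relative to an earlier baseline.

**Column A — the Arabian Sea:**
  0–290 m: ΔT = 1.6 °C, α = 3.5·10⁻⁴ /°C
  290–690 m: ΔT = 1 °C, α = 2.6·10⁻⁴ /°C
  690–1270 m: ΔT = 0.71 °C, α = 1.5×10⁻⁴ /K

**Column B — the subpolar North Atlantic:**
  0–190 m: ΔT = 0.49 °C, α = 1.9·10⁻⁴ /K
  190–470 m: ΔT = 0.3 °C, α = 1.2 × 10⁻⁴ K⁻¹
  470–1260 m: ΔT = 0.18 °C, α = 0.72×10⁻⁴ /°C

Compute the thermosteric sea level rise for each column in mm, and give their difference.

A: 328 mm; B: 38.0 mm; difference 290 mm

A 0–290 m: 1.6 × 3.5×10⁻⁴ × 290 = 0.16240 m
A 290–690 m: 2.6×10⁻⁴ × 400 × 1 = 0.10400 m
A 1.5×10⁻⁴ × 580 × 0.71 = 0.06177 m
A total: 0.32817 m
B Layer 1: 1.9×10⁻⁴ × 190 × 0.49 = 0.017689 m
B 0.3 × 280 × 1.2×10⁻⁴ = 0.01008 m
B 470–1260 m: 0.18 × 790 × 0.72×10⁻⁴ = 0.0102384 m
B total: 0.0380074 m
Difference: 0.32817 − 0.0380074 = 0.2901626 m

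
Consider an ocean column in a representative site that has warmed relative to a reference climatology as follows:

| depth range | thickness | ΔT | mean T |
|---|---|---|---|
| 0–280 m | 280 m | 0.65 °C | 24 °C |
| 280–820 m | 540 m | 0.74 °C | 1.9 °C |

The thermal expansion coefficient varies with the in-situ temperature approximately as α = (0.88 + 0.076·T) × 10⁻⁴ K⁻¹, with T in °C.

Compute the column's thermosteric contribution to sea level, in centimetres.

about 9.01 cm

Layer 1: α = (0.88 + 0.076×24)×10⁻⁴ = 2.704×10⁻⁴ K⁻¹
Layer 2: α = (0.88 + 0.076×1.9)×10⁻⁴ = 1.0244×10⁻⁴ K⁻¹
0.65 × 280 × 2.704×10⁻⁴ = 0.0492128 m
540 × 0.74 × 1.0244×10⁻⁴ = 0.040935024 m
Δh = 0.0492128 + 0.040935024 = 0.090147824 m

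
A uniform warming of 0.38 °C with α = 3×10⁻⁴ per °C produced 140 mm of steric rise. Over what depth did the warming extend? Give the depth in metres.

H = Δh/(αΔT) = 0.14 / (3×10⁻⁴ × 0.38) ≈ 1228 m

about 1230 m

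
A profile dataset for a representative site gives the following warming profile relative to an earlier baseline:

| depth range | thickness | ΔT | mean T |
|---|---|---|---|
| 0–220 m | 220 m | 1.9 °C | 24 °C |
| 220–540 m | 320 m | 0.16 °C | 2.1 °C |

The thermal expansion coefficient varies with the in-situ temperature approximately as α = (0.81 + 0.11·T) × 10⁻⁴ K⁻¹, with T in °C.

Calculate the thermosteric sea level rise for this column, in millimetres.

150 mm of thermosteric rise

Layer 1: α = (0.81 + 0.11×24)×10⁻⁴ = 3.45×10⁻⁴ K⁻¹
Layer 2: α = (0.81 + 0.11×2.1)×10⁻⁴ = 1.041×10⁻⁴ K⁻¹
Layer 1: 3.45×10⁻⁴ × 220 × 1.9 = 0.14421 m
1.041×10⁻⁴ × 320 × 0.16 = 0.00532992 m
Δh = 0.14421 + 0.00532992 = 0.14953992 m ≈ 150 mm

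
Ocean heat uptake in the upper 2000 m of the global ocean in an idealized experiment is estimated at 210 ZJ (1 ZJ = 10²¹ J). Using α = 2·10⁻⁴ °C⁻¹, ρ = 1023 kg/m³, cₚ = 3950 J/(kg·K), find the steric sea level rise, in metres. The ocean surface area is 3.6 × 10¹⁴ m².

Δh = 0.0289 m

Per unit area: Q = 210×10²¹ / (3.6×10¹⁴) ≈ 5.833×10⁸ J/m²
Δh = αQ/(ρcₚ) = 2×10⁻⁴ × 5.833×10⁸ / (1023 × 3950) ≈ 0.02887 m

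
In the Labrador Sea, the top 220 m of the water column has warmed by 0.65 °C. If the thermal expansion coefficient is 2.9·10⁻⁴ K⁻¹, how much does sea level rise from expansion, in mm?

Δh = αΔT·H = 2.9×10⁻⁴ × 0.65 × 220 = 0.04147 m

Δh ≈ 41.5 mm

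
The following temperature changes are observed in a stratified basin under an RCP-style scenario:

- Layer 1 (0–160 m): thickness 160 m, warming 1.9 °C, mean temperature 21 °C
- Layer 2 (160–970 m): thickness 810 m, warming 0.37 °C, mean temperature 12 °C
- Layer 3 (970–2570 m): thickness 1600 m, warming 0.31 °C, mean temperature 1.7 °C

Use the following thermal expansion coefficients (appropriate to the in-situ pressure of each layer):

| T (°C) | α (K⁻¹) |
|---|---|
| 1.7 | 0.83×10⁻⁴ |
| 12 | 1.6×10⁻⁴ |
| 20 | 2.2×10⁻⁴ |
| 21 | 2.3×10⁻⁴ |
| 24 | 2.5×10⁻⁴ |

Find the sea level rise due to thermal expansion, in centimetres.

Δh ≈ 16 cm

Layer 1 at 21 °C → α = 2.3×10⁻⁴ K⁻¹
Layer 2 at 12 °C → α = 1.6×10⁻⁴ K⁻¹
Layer 3 at 1.7 °C → α = 0.83×10⁻⁴ K⁻¹
Layer 1: 160 × 2.3×10⁻⁴ × 1.9 = 0.06992 m
0.37 × 1.6×10⁻⁴ × 810 = 0.047952 m
970–2570 m: 0.31 × 0.83×10⁻⁴ × 1600 = 0.041168 m
Δh = 0.06992 + 0.047952 + 0.041168 = 0.15904 m ≈ 16 cm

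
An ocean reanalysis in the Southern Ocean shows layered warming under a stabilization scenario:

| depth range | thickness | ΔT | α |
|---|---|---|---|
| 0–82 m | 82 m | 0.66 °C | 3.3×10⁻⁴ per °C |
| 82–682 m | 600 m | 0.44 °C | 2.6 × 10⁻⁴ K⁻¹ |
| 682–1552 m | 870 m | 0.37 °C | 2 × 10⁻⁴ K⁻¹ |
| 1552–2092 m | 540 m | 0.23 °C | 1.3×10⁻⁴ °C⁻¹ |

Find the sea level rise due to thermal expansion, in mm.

about 167 mm

3.3×10⁻⁴ × 0.66 × 82 = 0.0178596 m
2.6×10⁻⁴ × 0.44 × 600 = 0.06864 m
682–1552 m: 0.37 × 870 × 2×10⁻⁴ = 0.06438 m
1.3×10⁻⁴ × 540 × 0.23 = 0.016146 m
Δh = 0.0178596 + 0.06864 + 0.06438 + 0.016146 = 0.1670256 m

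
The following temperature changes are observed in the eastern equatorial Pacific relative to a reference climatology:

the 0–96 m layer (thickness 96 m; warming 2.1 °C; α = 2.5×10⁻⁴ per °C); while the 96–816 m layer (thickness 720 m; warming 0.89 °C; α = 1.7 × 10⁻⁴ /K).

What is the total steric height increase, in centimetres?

0–96 m: 2.1 × 2.5×10⁻⁴ × 96 = 0.05040 m
Layer 2: 720 × 0.89 × 1.7×10⁻⁴ = 0.108936 m
Δh = 0.05040 + 0.108936 = 0.159336 m ≈ 15.9 cm

15.9 cm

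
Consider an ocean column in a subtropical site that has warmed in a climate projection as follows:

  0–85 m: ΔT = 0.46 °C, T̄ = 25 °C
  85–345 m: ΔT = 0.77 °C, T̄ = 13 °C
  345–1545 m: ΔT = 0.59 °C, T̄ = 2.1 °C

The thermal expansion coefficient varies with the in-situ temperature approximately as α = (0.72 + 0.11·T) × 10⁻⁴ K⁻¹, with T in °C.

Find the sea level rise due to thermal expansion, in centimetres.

12 cm of thermosteric rise

Layer 1: α = (0.72 + 0.11×25)×10⁻⁴ = 3.47×10⁻⁴ K⁻¹
Layer 2: α = (0.72 + 0.11×13)×10⁻⁴ = 2.15×10⁻⁴ K⁻¹
Layer 3: α = (0.72 + 0.11×2.1)×10⁻⁴ = 0.951×10⁻⁴ K⁻¹
0–85 m: 85 × 3.47×10⁻⁴ × 0.46 = 0.0135677 m
85–345 m: 260 × 0.77 × 2.15×10⁻⁴ = 0.043043 m
345–1545 m: 0.951×10⁻⁴ × 0.59 × 1200 = 0.0673308 m
Δh = 0.0135677 + 0.043043 + 0.0673308 = 0.1239415 m ≈ 12 cm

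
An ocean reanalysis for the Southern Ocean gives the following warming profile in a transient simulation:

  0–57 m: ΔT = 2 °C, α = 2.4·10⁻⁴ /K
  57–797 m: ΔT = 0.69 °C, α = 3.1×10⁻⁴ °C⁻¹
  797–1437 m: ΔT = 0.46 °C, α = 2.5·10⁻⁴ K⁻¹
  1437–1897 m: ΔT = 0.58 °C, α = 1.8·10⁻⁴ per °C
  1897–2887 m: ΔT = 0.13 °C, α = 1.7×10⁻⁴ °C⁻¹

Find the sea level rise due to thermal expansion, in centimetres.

2.4×10⁻⁴ × 2 × 57 = 0.02736 m
740 × 0.69 × 3.1×10⁻⁴ = 0.158286 m
797–1437 m: 2.5×10⁻⁴ × 640 × 0.46 = 0.07360 m
1.8×10⁻⁴ × 460 × 0.58 = 0.048024 m
1897–2887 m: 1.7×10⁻⁴ × 0.13 × 990 = 0.021879 m
Δh = 0.02736 + 0.158286 + 0.07360 + 0.048024 + 0.021879 = 0.329149 m ≈ 32.9 cm

32.9 cm of thermosteric rise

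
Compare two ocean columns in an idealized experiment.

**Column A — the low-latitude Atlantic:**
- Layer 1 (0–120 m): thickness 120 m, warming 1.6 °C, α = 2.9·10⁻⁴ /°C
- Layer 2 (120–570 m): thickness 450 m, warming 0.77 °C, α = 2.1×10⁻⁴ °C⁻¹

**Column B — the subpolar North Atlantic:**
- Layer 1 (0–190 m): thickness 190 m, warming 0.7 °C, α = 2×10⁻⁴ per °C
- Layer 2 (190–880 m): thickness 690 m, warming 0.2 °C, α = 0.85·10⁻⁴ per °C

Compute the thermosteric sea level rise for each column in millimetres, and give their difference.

A 120 × 2.9×10⁻⁴ × 1.6 = 0.05568 m
A 0.77 × 450 × 2.1×10⁻⁴ = 0.072765 m
A total: 0.128445 m
B 0–190 m: 2×10⁻⁴ × 190 × 0.7 = 0.02660 m
B 190–880 m: 0.2 × 0.85×10⁻⁴ × 690 = 0.01173 m
B total: 0.03833 m
Difference: 0.128445 − 0.03833 = 0.090115 m

Δh_A ≈ 128 mm, Δh_B ≈ 38.3 mm; difference ≈ 90.1 mm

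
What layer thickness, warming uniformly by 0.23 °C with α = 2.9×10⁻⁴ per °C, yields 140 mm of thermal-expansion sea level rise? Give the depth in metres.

H = Δh/(αΔT) = 0.14 / (2.9×10⁻⁴ × 0.23) ≈ 2099 m

about 2100 m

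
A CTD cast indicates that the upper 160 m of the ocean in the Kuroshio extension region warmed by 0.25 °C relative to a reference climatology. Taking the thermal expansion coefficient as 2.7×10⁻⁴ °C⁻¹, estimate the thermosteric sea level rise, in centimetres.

1.1 cm

Δh = αΔT·H = 2.7×10⁻⁴ × 0.25 × 160 = 0.01080 m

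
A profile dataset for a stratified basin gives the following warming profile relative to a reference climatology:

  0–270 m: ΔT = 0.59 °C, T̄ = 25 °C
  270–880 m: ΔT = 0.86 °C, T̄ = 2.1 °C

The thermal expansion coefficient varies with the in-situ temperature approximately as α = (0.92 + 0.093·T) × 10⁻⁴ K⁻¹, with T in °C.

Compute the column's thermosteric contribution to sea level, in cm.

Layer 1: α = (0.92 + 0.093×25)×10⁻⁴ = 3.245×10⁻⁴ K⁻¹
Layer 2: α = (0.92 + 0.093×2.1)×10⁻⁴ = 1.1153×10⁻⁴ K⁻¹
Layer 1: 0.59 × 3.245×10⁻⁴ × 270 = 0.05169285 m
1.1153×10⁻⁴ × 610 × 0.86 = 0.058508638 m
Δh = 0.05169285 + 0.058508638 = 0.110201488 m ≈ 11 cm

Δh ≈ 11 cm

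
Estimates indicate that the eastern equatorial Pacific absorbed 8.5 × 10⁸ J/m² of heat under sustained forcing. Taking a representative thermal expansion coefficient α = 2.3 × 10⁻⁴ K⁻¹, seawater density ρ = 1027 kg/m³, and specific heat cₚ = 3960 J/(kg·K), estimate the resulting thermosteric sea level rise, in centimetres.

Δh = αQ/(ρcₚ) = 2.3×10⁻⁴ × 8.5×10⁸ / (1027 × 3960) ≈ 0.048071 m

4.81 cm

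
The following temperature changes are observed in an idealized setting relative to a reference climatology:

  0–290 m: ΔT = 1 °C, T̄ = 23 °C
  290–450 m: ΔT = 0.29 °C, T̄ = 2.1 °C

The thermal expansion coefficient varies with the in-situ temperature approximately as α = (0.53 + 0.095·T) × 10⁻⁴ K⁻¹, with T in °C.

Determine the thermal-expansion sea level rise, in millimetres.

Layer 1: α = (0.53 + 0.095×23)×10⁻⁴ = 2.715×10⁻⁴ K⁻¹
Layer 2: α = (0.53 + 0.095×2.1)×10⁻⁴ = 0.7295×10⁻⁴ K⁻¹
0–290 m: 290 × 1 × 2.715×10⁻⁴ = 0.078735 m
290–450 m: 160 × 0.7295×10⁻⁴ × 0.29 = 0.00338488 m
Δh = 0.078735 + 0.00338488 = 0.08211988 m

82 mm of thermosteric rise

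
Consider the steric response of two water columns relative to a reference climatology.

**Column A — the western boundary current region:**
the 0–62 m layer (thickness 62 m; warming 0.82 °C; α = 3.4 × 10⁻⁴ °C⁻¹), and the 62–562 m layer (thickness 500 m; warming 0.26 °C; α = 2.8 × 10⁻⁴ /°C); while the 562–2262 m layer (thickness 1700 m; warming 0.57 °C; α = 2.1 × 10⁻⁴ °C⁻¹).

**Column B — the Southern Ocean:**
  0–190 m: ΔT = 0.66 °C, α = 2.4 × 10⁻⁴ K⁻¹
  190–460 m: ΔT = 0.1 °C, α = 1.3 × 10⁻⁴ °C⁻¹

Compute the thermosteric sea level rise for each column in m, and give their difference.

Δh_A ≈ 0.26 m, Δh_B ≈ 0.034 m; difference ≈ 0.22 m

A 0.82 × 3.4×10⁻⁴ × 62 = 0.0172856 m
A 62–562 m: 500 × 0.26 × 2.8×10⁻⁴ = 0.03640 m
A Layer 3: 1700 × 2.1×10⁻⁴ × 0.57 = 0.20349 m
A total: 0.2571756 m
B Layer 1: 2.4×10⁻⁴ × 0.66 × 190 = 0.030096 m
B 0.1 × 270 × 1.3×10⁻⁴ = 0.00351 m
B total: 0.033606 m
Difference: 0.2571756 − 0.033606 = 0.2235696 m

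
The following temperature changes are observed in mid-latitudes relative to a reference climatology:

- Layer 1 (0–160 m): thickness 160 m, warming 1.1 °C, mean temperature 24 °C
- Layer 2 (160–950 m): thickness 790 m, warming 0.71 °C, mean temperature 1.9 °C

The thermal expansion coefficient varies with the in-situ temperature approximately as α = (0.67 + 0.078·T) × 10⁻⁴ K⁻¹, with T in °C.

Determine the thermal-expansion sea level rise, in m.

about 0.0906 m

Layer 1: α = (0.67 + 0.078×24)×10⁻⁴ = 2.542×10⁻⁴ K⁻¹
Layer 2: α = (0.67 + 0.078×1.9)×10⁻⁴ = 0.8182×10⁻⁴ K⁻¹
0–160 m: 1.1 × 160 × 2.542×10⁻⁴ = 0.0447392 m
160–950 m: 0.71 × 790 × 0.8182×10⁻⁴ = 0.045892838 m
Δh = 0.0447392 + 0.045892838 = 0.090632038 m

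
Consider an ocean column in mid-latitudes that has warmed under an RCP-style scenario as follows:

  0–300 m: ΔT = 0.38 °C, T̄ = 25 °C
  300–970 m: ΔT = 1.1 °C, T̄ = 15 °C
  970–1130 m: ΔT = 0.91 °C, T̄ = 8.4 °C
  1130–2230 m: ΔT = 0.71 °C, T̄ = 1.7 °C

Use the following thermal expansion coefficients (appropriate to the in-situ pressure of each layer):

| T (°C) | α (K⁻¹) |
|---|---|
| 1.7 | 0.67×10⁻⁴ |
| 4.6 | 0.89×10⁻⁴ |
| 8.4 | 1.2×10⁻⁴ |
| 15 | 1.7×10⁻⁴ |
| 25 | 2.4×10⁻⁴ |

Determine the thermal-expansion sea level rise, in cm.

Layer 1 at 25 °C → α = 2.4×10⁻⁴ K⁻¹
Layer 2 at 15 °C → α = 1.7×10⁻⁴ K⁻¹
Layer 3 at 8.4 °C → α = 1.2×10⁻⁴ K⁻¹
Layer 4 at 1.7 °C → α = 0.67×10⁻⁴ K⁻¹
0–300 m: 0.38 × 300 × 2.4×10⁻⁴ = 0.02736 m
300–970 m: 1.1 × 1.7×10⁻⁴ × 670 = 0.12529 m
Layer 3: 1.2×10⁻⁴ × 160 × 0.91 = 0.017472 m
0.71 × 1100 × 0.67×10⁻⁴ = 0.052327 m
Δh = 0.02736 + 0.12529 + 0.017472 + 0.052327 = 0.222449 m

Δh = 22 cm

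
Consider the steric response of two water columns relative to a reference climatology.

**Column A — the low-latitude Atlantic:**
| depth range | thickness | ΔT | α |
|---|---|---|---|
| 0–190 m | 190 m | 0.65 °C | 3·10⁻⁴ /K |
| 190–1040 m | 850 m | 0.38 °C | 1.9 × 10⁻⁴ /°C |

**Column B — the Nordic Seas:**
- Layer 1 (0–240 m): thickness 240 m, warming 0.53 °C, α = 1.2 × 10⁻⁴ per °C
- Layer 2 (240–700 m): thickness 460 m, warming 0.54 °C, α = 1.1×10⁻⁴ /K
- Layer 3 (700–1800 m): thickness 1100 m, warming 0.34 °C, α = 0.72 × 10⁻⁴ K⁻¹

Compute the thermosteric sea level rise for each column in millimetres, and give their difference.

Δh_A ≈ 98.4 mm, Δh_B ≈ 69.5 mm; difference ≈ 28.9 mm

A 190 × 0.65 × 3×10⁻⁴ = 0.03705 m
A 190–1040 m: 850 × 1.9×10⁻⁴ × 0.38 = 0.06137 m
A total: 0.09842 m
B 0.53 × 1.2×10⁻⁴ × 240 = 0.015264 m
B Layer 2: 1.1×10⁻⁴ × 460 × 0.54 = 0.027324 m
B 700–1800 m: 0.34 × 0.72×10⁻⁴ × 1100 = 0.026928 m
B total: 0.069516 m
Difference: 0.09842 − 0.069516 = 0.028904 m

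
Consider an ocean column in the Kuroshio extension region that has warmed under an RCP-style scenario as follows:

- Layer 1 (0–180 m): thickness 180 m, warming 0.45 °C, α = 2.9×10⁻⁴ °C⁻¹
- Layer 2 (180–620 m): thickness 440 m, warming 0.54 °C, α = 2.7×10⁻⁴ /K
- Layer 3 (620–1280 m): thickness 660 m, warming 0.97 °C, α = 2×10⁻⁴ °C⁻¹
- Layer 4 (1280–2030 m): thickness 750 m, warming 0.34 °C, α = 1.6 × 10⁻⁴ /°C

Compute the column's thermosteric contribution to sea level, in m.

Δh = 0.256 m

2.9×10⁻⁴ × 0.45 × 180 = 0.02349 m
440 × 2.7×10⁻⁴ × 0.54 = 0.064152 m
Layer 3: 660 × 0.97 × 2×10⁻⁴ = 0.12804 m
1280–2030 m: 1.6×10⁻⁴ × 750 × 0.34 = 0.04080 m
Δh = 0.02349 + 0.064152 + 0.12804 + 0.04080 = 0.256482 m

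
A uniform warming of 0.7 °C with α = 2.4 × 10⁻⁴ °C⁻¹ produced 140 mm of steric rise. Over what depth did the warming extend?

H ≈ 830 m

H = Δh/(αΔT) = 0.14 / (2.4×10⁻⁴ × 0.7) ≈ 833.3 m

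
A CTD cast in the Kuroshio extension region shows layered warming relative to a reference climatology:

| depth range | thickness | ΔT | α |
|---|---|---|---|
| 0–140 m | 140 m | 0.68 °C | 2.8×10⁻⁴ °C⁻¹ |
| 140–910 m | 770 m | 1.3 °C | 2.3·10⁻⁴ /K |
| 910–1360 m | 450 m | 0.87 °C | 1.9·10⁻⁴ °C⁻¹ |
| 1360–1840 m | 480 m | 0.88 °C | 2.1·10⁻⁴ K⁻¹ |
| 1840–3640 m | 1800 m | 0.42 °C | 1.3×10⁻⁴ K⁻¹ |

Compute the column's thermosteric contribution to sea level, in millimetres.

0.68 × 2.8×10⁻⁴ × 140 = 0.026656 m
140–910 m: 1.3 × 2.3×10⁻⁴ × 770 = 0.23023 m
910–1360 m: 450 × 1.9×10⁻⁴ × 0.87 = 0.074385 m
Layer 4: 0.88 × 2.1×10⁻⁴ × 480 = 0.088704 m
Layer 5: 1800 × 0.42 × 1.3×10⁻⁴ = 0.09828 m
Δh = 0.026656 + 0.23023 + 0.074385 + 0.088704 + 0.09828 = 0.518255 m

Δh = 520 mm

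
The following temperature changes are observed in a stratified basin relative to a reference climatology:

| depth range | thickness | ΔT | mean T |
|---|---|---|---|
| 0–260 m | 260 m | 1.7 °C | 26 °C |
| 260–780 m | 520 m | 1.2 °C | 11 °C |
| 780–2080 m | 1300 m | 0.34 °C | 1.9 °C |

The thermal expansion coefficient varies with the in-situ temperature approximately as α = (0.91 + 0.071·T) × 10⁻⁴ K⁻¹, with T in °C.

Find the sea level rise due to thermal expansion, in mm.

Δh ≈ 274 mm

Layer 1: α = (0.91 + 0.071×26)×10⁻⁴ = 2.756×10⁻⁴ K⁻¹
Layer 2: α = (0.91 + 0.071×11)×10⁻⁴ = 1.691×10⁻⁴ K⁻¹
Layer 3: α = (0.91 + 0.071×1.9)×10⁻⁴ = 1.0449×10⁻⁴ K⁻¹
Layer 1: 1.7 × 260 × 2.756×10⁻⁴ = 0.1218152 m
260–780 m: 520 × 1.2 × 1.691×10⁻⁴ = 0.1055184 m
Layer 3: 0.34 × 1300 × 1.0449×10⁻⁴ = 0.04618458 m
Δh = 0.1218152 + 0.1055184 + 0.04618458 = 0.27351818 m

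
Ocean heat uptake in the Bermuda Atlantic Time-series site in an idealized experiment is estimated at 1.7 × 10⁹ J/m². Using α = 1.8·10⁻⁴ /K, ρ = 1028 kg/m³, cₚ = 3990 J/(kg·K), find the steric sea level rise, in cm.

Δh = αQ/(ρcₚ) = 1.8×10⁻⁴ × 1.7×10⁹ / (1028 × 3990) ≈ 0.074603 m

7.5 cm of thermosteric rise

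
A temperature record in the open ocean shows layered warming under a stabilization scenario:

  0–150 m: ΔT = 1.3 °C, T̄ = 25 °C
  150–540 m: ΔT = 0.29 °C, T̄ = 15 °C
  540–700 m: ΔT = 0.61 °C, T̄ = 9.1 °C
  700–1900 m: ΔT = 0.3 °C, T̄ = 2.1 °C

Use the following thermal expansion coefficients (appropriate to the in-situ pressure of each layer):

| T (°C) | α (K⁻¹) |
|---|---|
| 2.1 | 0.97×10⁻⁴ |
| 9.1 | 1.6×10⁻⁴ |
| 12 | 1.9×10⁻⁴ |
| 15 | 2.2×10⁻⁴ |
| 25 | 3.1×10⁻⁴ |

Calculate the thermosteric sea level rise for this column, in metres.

Layer 1 at 25 °C → α = 3.1×10⁻⁴ K⁻¹
Layer 2 at 15 °C → α = 2.2×10⁻⁴ K⁻¹
Layer 3 at 9.1 °C → α = 1.6×10⁻⁴ K⁻¹
Layer 4 at 2.1 °C → α = 0.97×10⁻⁴ K⁻¹
0–150 m: 150 × 3.1×10⁻⁴ × 1.3 = 0.06045 m
150–540 m: 390 × 2.2×10⁻⁴ × 0.29 = 0.024882 m
Layer 3: 0.61 × 1.6×10⁻⁴ × 160 = 0.015616 m
0.97×10⁻⁴ × 0.3 × 1200 = 0.03492 m
Δh = 0.06045 + 0.024882 + 0.015616 + 0.03492 = 0.135868 m

Δh ≈ 0.136 m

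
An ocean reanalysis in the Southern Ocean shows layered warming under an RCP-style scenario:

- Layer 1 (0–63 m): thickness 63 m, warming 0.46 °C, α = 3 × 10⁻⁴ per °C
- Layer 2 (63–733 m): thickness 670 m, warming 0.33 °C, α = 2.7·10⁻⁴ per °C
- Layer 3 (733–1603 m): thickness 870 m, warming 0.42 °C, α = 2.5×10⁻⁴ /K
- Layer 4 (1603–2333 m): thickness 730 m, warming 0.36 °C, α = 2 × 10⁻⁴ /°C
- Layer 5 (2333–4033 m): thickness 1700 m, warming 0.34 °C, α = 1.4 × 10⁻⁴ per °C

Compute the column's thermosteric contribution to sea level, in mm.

Layer 1: 3×10⁻⁴ × 63 × 0.46 = 0.008694 m
63–733 m: 670 × 2.7×10⁻⁴ × 0.33 = 0.059697 m
733–1603 m: 2.5×10⁻⁴ × 0.42 × 870 = 0.09135 m
1603–2333 m: 2×10⁻⁴ × 730 × 0.36 = 0.05256 m
2333–4033 m: 1700 × 0.34 × 1.4×10⁻⁴ = 0.08092 m
Δh = 0.008694 + 0.059697 + 0.09135 + 0.05256 + 0.08092 = 0.293221 m

Δh = 293 mm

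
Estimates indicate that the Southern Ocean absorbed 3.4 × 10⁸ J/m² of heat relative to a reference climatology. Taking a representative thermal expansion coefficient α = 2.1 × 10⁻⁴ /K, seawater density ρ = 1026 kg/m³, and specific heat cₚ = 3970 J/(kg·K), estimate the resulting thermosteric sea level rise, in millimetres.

17.5 mm

Δh = αQ/(ρcₚ) = 2.1×10⁻⁴ × 3.4×10⁸ / (1026 × 3970) ≈ 0.017529 m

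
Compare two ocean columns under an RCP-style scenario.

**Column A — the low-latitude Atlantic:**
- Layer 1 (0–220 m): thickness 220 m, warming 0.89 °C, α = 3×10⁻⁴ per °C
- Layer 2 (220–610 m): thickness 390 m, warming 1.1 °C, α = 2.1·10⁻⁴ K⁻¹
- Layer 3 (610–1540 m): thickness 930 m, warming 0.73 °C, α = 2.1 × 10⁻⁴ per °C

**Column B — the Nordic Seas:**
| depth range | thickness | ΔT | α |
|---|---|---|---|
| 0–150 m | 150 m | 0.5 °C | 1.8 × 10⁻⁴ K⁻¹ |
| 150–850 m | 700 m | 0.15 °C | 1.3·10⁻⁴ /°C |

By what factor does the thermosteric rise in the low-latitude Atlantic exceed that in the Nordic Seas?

A Layer 1: 3×10⁻⁴ × 0.89 × 220 = 0.05874 m
A 390 × 2.1×10⁻⁴ × 1.1 = 0.09009 m
A 610–1540 m: 930 × 0.73 × 2.1×10⁻⁴ = 0.142569 m
A total: 0.291399 m
B 0–150 m: 1.8×10⁻⁴ × 0.5 × 150 = 0.01350 m
B 150–850 m: 1.3×10⁻⁴ × 0.15 × 700 = 0.01365 m
B total: 0.02715 m
Ratio: 0.291399 / 0.02715 ≈ 10.73

a factor of 11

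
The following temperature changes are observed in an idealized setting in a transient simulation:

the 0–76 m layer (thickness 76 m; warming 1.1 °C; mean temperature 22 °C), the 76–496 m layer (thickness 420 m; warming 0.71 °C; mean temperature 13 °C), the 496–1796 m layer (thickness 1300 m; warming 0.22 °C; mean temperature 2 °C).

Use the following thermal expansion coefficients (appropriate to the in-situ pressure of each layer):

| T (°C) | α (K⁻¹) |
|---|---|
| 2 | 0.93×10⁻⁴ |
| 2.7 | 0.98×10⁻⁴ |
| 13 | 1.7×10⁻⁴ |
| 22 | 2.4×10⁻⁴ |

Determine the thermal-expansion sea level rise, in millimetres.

about 97.4 mm

Layer 1 at 22 °C → α = 2.4×10⁻⁴ K⁻¹
Layer 2 at 13 °C → α = 1.7×10⁻⁴ K⁻¹
Layer 3 at 2 °C → α = 0.93×10⁻⁴ K⁻¹
Layer 1: 76 × 1.1 × 2.4×10⁻⁴ = 0.020064 m
76–496 m: 1.7×10⁻⁴ × 0.71 × 420 = 0.050694 m
496–1796 m: 0.93×10⁻⁴ × 0.22 × 1300 = 0.026598 m
Δh = 0.020064 + 0.050694 + 0.026598 = 0.097356 m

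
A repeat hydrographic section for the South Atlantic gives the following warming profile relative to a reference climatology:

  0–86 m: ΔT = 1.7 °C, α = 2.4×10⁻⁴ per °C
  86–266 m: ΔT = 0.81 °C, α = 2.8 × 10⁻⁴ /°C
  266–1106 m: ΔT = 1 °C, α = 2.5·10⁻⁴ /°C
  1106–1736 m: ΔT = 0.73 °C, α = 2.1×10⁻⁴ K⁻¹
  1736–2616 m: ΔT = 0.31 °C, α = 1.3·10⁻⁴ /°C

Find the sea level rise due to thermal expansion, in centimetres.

Δh = 42 cm

Layer 1: 1.7 × 2.4×10⁻⁴ × 86 = 0.035088 m
86–266 m: 2.8×10⁻⁴ × 0.81 × 180 = 0.040824 m
266–1106 m: 2.5×10⁻⁴ × 1 × 840 = 0.21000 m
0.73 × 630 × 2.1×10⁻⁴ = 0.096579 m
0.31 × 880 × 1.3×10⁻⁴ = 0.035464 m
Δh = 0.035088 + 0.040824 + 0.21000 + 0.096579 + 0.035464 = 0.417955 m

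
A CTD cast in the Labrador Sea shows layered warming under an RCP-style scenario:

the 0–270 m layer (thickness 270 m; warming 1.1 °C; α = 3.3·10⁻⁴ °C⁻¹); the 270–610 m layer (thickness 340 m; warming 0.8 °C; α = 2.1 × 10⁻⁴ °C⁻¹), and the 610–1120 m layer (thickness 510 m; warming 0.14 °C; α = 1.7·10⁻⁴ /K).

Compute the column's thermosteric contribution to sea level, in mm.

about 167 mm

0–270 m: 3.3×10⁻⁴ × 1.1 × 270 = 0.09801 m
270–610 m: 0.8 × 340 × 2.1×10⁻⁴ = 0.05712 m
610–1120 m: 510 × 1.7×10⁻⁴ × 0.14 = 0.012138 m
Δh = 0.09801 + 0.05712 + 0.012138 = 0.167268 m ≈ 167 mm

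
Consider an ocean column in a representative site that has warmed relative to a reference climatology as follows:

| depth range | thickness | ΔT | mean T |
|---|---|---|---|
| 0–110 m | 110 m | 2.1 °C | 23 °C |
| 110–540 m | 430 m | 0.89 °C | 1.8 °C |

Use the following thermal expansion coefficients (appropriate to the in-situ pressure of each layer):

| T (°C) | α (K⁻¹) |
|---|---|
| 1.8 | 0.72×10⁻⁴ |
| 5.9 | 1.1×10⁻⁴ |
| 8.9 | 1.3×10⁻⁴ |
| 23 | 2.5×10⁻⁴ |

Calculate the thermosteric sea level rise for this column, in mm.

85.3 mm

Layer 1 at 23 °C → α = 2.5×10⁻⁴ K⁻¹
Layer 2 at 1.8 °C → α = 0.72×10⁻⁴ K⁻¹
0–110 m: 110 × 2.1 × 2.5×10⁻⁴ = 0.05775 m
430 × 0.89 × 0.72×10⁻⁴ = 0.0275544 m
Δh = 0.05775 + 0.0275544 = 0.0853044 m ≈ 85.3 mm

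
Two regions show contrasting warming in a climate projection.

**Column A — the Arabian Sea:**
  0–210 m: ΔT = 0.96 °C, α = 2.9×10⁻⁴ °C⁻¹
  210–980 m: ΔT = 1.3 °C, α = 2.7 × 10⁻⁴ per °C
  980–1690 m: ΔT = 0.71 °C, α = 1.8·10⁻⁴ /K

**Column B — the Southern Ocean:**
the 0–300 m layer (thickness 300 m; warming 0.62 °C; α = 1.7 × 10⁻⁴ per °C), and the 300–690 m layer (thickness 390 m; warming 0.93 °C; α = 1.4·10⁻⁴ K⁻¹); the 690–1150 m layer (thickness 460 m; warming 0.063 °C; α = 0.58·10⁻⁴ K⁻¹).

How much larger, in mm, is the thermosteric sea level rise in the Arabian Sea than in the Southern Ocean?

A 2.9×10⁻⁴ × 210 × 0.96 = 0.058464 m
A 210–980 m: 2.7×10⁻⁴ × 1.3 × 770 = 0.27027 m
A 980–1690 m: 1.8×10⁻⁴ × 0.71 × 710 = 0.090738 m
A total: 0.419472 m
B 0–300 m: 1.7×10⁻⁴ × 0.62 × 300 = 0.03162 m
B 300–690 m: 1.4×10⁻⁴ × 0.93 × 390 = 0.050778 m
B 690–1150 m: 0.063 × 0.58×10⁻⁴ × 460 = 0.00168084 m
B total: 0.08407884 m
Difference: 0.419472 − 0.08407884 = 0.33539316 m

340 mm larger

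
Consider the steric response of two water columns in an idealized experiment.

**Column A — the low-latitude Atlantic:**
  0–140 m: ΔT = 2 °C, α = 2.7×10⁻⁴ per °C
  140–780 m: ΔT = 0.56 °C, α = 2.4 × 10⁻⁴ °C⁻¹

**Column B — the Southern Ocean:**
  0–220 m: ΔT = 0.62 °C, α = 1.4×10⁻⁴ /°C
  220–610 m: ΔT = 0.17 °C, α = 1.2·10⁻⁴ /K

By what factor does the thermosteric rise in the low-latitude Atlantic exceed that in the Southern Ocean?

A Layer 1: 2.7×10⁻⁴ × 2 × 140 = 0.07560 m
A 140–780 m: 0.56 × 640 × 2.4×10⁻⁴ = 0.086016 m
A total: 0.161616 m
B 0–220 m: 1.4×10⁻⁴ × 220 × 0.62 = 0.019096 m
B 220–610 m: 390 × 1.2×10⁻⁴ × 0.17 = 0.007956 m
B total: 0.027052 m
Ratio: 0.161616 / 0.027052 ≈ 5.974

6.0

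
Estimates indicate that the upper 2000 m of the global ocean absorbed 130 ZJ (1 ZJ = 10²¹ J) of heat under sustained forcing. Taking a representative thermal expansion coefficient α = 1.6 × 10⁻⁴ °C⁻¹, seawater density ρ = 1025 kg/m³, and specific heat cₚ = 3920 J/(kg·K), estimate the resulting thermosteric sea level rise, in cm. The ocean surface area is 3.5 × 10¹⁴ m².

about 1.48 cm

Per unit area: Q = 130×10²¹ / (3.5×10¹⁴) ≈ 3.714×10⁸ J/m²
Δh = αQ/(ρcₚ) = 1.6×10⁻⁴ × 3.714×10⁸ / (1025 × 3920) ≈ 0.014789 m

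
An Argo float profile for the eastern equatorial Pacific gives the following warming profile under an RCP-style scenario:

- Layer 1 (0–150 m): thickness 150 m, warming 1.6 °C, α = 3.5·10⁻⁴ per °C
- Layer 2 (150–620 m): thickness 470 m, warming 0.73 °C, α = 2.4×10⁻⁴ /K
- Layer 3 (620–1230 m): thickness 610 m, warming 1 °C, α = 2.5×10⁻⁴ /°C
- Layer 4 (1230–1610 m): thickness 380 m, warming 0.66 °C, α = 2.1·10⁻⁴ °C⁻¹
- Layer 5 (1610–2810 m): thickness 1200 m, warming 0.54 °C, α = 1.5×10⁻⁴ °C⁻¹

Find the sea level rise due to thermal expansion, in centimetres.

Δh = 47 cm

0–150 m: 3.5×10⁻⁴ × 150 × 1.6 = 0.08400 m
2.4×10⁻⁴ × 0.73 × 470 = 0.082344 m
1 × 2.5×10⁻⁴ × 610 = 0.15250 m
1230–1610 m: 380 × 0.66 × 2.1×10⁻⁴ = 0.052668 m
Layer 5: 0.54 × 1.5×10⁻⁴ × 1200 = 0.09720 m
Δh = 0.08400 + 0.082344 + 0.15250 + 0.052668 + 0.09720 = 0.468712 m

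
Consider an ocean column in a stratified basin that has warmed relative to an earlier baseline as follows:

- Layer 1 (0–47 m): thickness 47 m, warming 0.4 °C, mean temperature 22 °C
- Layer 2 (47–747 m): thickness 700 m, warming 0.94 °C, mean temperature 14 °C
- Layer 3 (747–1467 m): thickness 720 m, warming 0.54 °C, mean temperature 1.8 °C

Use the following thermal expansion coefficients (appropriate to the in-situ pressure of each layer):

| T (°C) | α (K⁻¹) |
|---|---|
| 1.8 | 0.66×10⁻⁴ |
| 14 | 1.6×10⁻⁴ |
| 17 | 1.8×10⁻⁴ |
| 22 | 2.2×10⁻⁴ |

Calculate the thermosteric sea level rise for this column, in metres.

0.135 m of thermosteric rise

Layer 1 at 22 °C → α = 2.2×10⁻⁴ K⁻¹
Layer 2 at 14 °C → α = 1.6×10⁻⁴ K⁻¹
Layer 3 at 1.8 °C → α = 0.66×10⁻⁴ K⁻¹
0–47 m: 47 × 0.4 × 2.2×10⁻⁴ = 0.004136 m
Layer 2: 1.6×10⁻⁴ × 700 × 0.94 = 0.10528 m
Layer 3: 0.66×10⁻⁴ × 0.54 × 720 = 0.0256608 m
Δh = 0.004136 + 0.10528 + 0.0256608 = 0.1350768 m ≈ 0.135 m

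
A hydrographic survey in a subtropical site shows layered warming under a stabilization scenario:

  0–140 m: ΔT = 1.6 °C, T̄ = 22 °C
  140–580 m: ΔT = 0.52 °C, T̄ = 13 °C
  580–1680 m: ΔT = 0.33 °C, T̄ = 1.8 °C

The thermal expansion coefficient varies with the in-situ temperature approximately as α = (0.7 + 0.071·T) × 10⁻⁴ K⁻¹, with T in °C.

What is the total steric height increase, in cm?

Δh = 11.8 cm

Layer 1: α = (0.7 + 0.071×22)×10⁻⁴ = 2.262×10⁻⁴ K⁻¹
Layer 2: α = (0.7 + 0.071×13)×10⁻⁴ = 1.623×10⁻⁴ K⁻¹
Layer 3: α = (0.7 + 0.071×1.8)×10⁻⁴ = 0.8278×10⁻⁴ K⁻¹
Layer 1: 140 × 2.262×10⁻⁴ × 1.6 = 0.0506688 m
140–580 m: 0.52 × 440 × 1.623×10⁻⁴ = 0.03713424 m
580–1680 m: 1100 × 0.33 × 0.8278×10⁻⁴ = 0.03004914 m
Δh = 0.0506688 + 0.03713424 + 0.03004914 = 0.11785218 m ≈ 11.8 cm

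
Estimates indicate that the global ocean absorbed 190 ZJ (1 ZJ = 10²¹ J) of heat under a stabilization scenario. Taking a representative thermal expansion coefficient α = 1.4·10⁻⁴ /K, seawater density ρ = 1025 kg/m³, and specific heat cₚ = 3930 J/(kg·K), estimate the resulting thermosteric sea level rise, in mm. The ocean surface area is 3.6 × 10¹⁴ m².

Per unit area: Q = 190×10²¹ / (3.6×10¹⁴) ≈ 5.278×10⁸ J/m²
Δh = αQ/(ρcₚ) = 1.4×10⁻⁴ × 5.278×10⁸ / (1025 × 3930) ≈ 0.018343 m

about 18.3 mm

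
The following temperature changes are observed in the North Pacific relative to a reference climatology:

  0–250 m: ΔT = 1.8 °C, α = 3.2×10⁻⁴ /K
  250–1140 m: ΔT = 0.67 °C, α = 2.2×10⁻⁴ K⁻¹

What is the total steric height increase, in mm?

275 mm of thermosteric rise

0–250 m: 1.8 × 3.2×10⁻⁴ × 250 = 0.14400 m
Layer 2: 0.67 × 2.2×10⁻⁴ × 890 = 0.131186 m
Δh = 0.14400 + 0.131186 = 0.275186 m ≈ 275 mm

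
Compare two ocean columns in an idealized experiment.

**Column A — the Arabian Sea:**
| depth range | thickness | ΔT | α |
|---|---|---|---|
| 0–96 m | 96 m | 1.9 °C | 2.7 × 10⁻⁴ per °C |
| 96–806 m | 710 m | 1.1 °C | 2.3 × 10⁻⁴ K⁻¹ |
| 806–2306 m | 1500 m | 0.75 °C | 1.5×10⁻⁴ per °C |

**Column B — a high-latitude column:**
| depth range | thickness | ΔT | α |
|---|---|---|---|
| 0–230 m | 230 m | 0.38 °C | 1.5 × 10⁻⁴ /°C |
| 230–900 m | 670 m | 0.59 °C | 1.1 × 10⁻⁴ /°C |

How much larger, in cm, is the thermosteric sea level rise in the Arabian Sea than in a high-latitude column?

A 0–96 m: 2.7×10⁻⁴ × 1.9 × 96 = 0.049248 m
A 1.1 × 2.3×10⁻⁴ × 710 = 0.17963 m
A 1500 × 1.5×10⁻⁴ × 0.75 = 0.16875 m
A total: 0.397628 m
B 0–230 m: 230 × 1.5×10⁻⁴ × 0.38 = 0.01311 m
B Layer 2: 0.59 × 670 × 1.1×10⁻⁴ = 0.043483 m
B total: 0.056593 m
Difference: 0.397628 − 0.056593 = 0.341035 m

Δh_A − Δh_B ≈ 34 cm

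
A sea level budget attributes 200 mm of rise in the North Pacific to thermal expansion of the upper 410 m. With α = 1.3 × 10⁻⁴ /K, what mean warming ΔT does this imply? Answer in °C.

3.75 °C

ΔT = Δh/(αH) = 0.2 / (1.3×10⁻⁴ × 410) ≈ 3.752 °C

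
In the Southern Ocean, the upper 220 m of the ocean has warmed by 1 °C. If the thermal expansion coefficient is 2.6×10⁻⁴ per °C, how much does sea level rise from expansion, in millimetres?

about 57.2 mm

Δh = αΔT·H = 2.6×10⁻⁴ × 1 × 220 = 0.05720 m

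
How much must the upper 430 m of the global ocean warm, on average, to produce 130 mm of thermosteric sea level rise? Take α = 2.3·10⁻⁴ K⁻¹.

ΔT = Δh/(αH) = 0.13 / (2.3×10⁻⁴ × 430) ≈ 1.314 K

about 1.3 K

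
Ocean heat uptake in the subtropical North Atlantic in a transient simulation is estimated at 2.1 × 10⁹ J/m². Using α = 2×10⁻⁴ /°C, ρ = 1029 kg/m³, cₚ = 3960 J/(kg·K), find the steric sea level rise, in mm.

Δh = αQ/(ρcₚ) = 2×10⁻⁴ × 2.1×10⁹ / (1029 × 3960) ≈ 0.10307 m

Δh = 103 mm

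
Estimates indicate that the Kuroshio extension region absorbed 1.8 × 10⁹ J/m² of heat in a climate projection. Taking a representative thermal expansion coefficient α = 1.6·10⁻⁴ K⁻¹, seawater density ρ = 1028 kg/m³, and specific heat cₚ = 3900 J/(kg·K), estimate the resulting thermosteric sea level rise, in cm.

Δh = αQ/(ρcₚ) = 1.6×10⁻⁴ × 1.8×10⁹ / (1028 × 3900) ≈ 0.071835 m

about 7.18 cm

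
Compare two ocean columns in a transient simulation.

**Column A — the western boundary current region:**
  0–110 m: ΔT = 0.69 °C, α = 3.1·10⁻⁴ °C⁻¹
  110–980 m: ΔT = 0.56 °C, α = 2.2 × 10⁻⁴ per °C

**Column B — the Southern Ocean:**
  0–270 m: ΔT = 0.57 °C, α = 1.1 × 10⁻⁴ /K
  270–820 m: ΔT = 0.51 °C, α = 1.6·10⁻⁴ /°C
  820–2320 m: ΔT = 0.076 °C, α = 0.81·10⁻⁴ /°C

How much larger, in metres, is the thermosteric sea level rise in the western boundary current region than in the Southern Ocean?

A 0–110 m: 0.69 × 3.1×10⁻⁴ × 110 = 0.023529 m
A 110–980 m: 2.2×10⁻⁴ × 870 × 0.56 = 0.107184 m
A total: 0.130713 m
B 270 × 1.1×10⁻⁴ × 0.57 = 0.016929 m
B 0.51 × 550 × 1.6×10⁻⁴ = 0.04488 m
B 820–2320 m: 0.076 × 0.81×10⁻⁴ × 1500 = 0.009234 m
B total: 0.071043 m
Difference: 0.130713 − 0.071043 = 0.05967 m

0.0597 m larger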